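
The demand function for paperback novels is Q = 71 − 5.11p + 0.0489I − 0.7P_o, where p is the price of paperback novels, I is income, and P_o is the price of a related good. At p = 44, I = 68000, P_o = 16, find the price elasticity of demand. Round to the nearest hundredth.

-0.07

First evaluate Q: 71 − 5.11(44) + 0.0489(68000) − 0.7(16) = 71 − 224.84 + 3325.2 − 11.2 = 3160.16.
∂Q/∂p = −5.11, so E_p = (−5.11)·(44/3160.16) ≈ -0.07.
|E_p| < 1: demand is inelastic.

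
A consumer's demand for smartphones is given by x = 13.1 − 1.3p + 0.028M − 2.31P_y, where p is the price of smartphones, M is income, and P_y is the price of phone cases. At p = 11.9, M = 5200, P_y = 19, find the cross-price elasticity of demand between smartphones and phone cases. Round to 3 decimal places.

Evaluating quantity at (p, M, P_y) gives x = 13.1 − 1.3(11.9) + 0.028(5200) − 2.31(19) = 13.1 − 15.47 + 145.6 − 43.89 = 99.34.
∂x/∂P_y = −2.31, so E_xy = -2.31·(19/99.34) ≈ -0.442.
E_xy < 0: the goods are complements.

-0.442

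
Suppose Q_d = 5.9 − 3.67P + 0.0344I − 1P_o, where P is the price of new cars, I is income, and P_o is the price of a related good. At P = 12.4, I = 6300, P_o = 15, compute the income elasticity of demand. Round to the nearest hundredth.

Substituting, Q_d = 5.9 − 3.67(12.4) + 0.0344(6300) − 1(15) = 5.9 − 45.508 + 216.72 − 15 = 162.112.
∂Q_d/∂I = +0.0344, so E_I = 0.0344·(6300/162.112) ≈ 1.34.
E_I > 1: normal good (luxury).

1.34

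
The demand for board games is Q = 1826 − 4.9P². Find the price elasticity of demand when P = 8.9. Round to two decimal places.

-0.54

At P = 8.9, Q = 1437.871.
dQ/dP = −2·4.9·P = −87.22.
Point elasticity E = (dQ/dP)·(P/Q) = -87.22 × 8.9/1437.871 ≈ -0.54.
|E| < 1, so demand is inelastic at this price.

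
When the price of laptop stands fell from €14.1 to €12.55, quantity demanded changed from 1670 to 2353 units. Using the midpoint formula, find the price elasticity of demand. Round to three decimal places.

-2.919

%ΔQ = (2353 − 1670)/[(1670 + 2353)/2] = 683/2011.5 ≈ 0.3395.
%ΔP = (12.55 − 14.1)/[(14.1 + 12.55)/2] = -1.55/13.325 ≈ -0.1163.
Arc elasticity E = %ΔQ/%ΔP ≈ 0.3395/-0.1163 ≈ -2.919.
|E| > 1: demand is elastic over this range.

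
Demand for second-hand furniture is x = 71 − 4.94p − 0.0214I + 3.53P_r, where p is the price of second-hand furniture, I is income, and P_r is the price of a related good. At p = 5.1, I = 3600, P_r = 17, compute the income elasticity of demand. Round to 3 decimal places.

At the given point, x = 71 − 4.94(5.1) − 0.0214(3600) + 3.53(17) = 71 − 25.194 − 77.04 + 60.01 = 28.776.
∂x/∂I = −0.0214, so E_I = -0.0214·(3600/28.776) ≈ -2.677.
E_I < 0: inferior good.

-2.677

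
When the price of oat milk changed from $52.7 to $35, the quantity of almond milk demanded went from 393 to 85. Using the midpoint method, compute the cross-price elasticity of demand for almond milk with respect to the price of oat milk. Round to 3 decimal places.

%ΔQ_x = (85 − 393)/[(393+85)/2] = -308/239 ≈ -1.2887.
%ΔP_y = (35 − 52.7)/[(52.7+35)/2] ≈ -0.4036.
E_xy = -1.2887/-0.4036 ≈ 3.193.
E_xy > 0, so almond milk and oat milk are substitutes.

3.193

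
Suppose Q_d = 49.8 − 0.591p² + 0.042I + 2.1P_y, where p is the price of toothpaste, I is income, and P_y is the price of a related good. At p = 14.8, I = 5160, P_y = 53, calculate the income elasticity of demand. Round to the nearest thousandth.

0.873

Substituting, Q_d = 49.8 − 0.591(14.8)² + 0.042(5160) + 2.1(53) = 49.8 − 129.4526 + 216.72 + 111.3 = 248.3674.
∂Q_d/∂I = +0.042, so E_I = 0.042·(5160/248.3674) ≈ 0.873.
E_I ∈ (0,1): normal good (necessity).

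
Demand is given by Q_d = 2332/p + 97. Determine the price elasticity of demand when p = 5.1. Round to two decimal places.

-0.82

At p = 5.1, Q_d = 554.2549.
dQ_d/dp = −2332/p² = −89.6578.
Point elasticity E = (dQ_d/dp)·(p/Q_d) = -89.6578 × 5.1/554.2549 ≈ -0.82.
|E| < 1, so demand is inelastic at this price.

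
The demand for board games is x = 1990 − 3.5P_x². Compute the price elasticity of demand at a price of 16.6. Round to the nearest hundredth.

-1.88

At P_x = 16.6, x = 1025.54.
dx/dP_x = −2·3.5·P_x = −116.2.
Point elasticity E = (dx/dP_x)·(P_x/x) = -116.2 × 16.6/1025.54 ≈ -1.88.
|E| > 1, so demand is elastic at this price.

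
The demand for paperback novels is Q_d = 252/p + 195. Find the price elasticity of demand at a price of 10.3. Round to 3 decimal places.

At p = 10.3, Q_d = 219.466.
dQ_d/dp = −252/p² = −2.3753.
Point elasticity E = (dQ_d/dp)·(p/Q_d) = -2.3753 × 10.3/219.466 ≈ -0.111.
|E| < 1, so demand is inelastic at this price.

-0.111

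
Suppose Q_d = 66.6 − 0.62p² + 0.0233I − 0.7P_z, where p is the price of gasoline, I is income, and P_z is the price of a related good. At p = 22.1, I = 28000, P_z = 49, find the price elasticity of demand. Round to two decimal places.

-1.59

At the given point, Q_d = 66.6 − 0.62(22.1)² + 0.0233(28000) − 0.7(49) = 66.6 − 302.8142 + 652.4 − 34.3 = 381.8858.
∂Q_d/∂p = −2·0.62·p = -27.404, so E_p = -27.404·(22.1/381.8858) ≈ -1.59.
|E_p| > 1: demand is elastic.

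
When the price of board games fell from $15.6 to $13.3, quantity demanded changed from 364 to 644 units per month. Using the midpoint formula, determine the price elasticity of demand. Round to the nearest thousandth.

%ΔQ = (644 − 364)/[(364 + 644)/2] = 280/504 ≈ 0.5556.
%Δp = (13.3 − 15.6)/[(15.6 + 13.3)/2] = -2.3/14.45 ≈ -0.1592.
Arc elasticity E = %ΔQ/%Δp ≈ 0.5556/-0.1592 ≈ -3.490.
|E| > 1: demand is elastic over this range.

-3.490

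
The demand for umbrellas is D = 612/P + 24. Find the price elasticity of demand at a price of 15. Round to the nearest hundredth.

At P = 15, D = 64.8.
dD/dP = −612/P² = −2.72.
Point elasticity E = (dD/dP)·(P/D) = -2.72 × 15/64.8 ≈ -0.63.
|E| < 1, so demand is inelastic at this price.

-0.63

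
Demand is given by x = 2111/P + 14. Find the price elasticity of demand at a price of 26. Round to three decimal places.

At P = 26, x = 95.1923.
dx/dP = −2111/P² = −3.1228.
Point elasticity E = (dx/dP)·(P/x) = -3.1228 × 26/95.1923 ≈ -0.853.
|E| < 1, so demand is inelastic at this price.

-0.853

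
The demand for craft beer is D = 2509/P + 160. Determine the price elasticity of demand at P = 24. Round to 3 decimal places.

-0.395

At P = 24, D = 264.5417.
dD/dP = −2509/P² = −4.3559.
Point elasticity E = (dD/dP)·(P/D) = -4.3559 × 24/264.5417 ≈ -0.395.
|E| < 1, so demand is inelastic at this price.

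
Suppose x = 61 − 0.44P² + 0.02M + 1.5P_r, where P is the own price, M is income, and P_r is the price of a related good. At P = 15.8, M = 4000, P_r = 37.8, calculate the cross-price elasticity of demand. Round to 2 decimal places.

Evaluating quantity at (P, M, P_r) gives x = 61 − 0.44(15.8)² + 0.02(4000) + 1.5(37.8) = 61 − 109.8416 + 80 + 56.7 = 87.8584.
∂x/∂P_r = +1.5, so E_xy = 1.5·(37.8/87.8584) ≈ 0.65.
E_xy > 0: the goods are substitutes.

0.65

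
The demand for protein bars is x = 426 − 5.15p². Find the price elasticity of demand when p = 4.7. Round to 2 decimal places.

At p = 4.7, x = 312.2365.
dx/dp = −2·5.15·p = −48.41.
Point elasticity E = (dx/dp)·(p/x) = -48.41 × 4.7/312.2365 ≈ -0.73.
|E| < 1, so demand is inelastic at this price.

-0.73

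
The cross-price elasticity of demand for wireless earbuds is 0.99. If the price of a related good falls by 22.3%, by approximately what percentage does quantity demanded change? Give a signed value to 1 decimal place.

-22.1

%ΔQ ≈ E × %ΔP_y = (0.99) × (-22.3%) ≈ -22.1%.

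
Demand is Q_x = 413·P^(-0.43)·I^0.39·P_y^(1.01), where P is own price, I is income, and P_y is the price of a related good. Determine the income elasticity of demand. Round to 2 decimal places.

For a Cobb–Douglas (constant-elasticity) form Q_x = A·I^α·…, the elasticity with respect to I equals the exponent α at every point.
Here the exponent on I is 0.39, so the income elasticity of demand is 0.39.

0.39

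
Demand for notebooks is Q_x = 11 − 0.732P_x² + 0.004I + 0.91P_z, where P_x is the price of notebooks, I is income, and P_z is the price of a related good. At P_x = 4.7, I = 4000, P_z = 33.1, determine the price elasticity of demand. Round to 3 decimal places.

-0.790

Substituting, Q_x = 11 − 0.732(4.7)² + 0.004(4000) + 0.91(33.1) = 11 − 16.1699 + 16 + 30.121 = 40.9511.
∂Q_x/∂P_x = −2·0.732·P_x = -6.8808, so E_p = -6.8808·(4.7/40.9511) ≈ -0.790.
|E_p| < 1: demand is inelastic.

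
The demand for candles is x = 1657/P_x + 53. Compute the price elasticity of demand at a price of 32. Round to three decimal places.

At P_x = 32, x = 104.7813.
dx/dP_x = −1657/P_x² = −1.6182.
Point elasticity E = (dx/dP_x)·(P_x/x) = -1.6182 × 32/104.7813 ≈ -0.494.
|E| < 1, so demand is inelastic at this price.

-0.494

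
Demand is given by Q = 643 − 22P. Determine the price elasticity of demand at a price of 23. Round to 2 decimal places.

-3.69

At P = 23, Q = 137.
dQ/dP = −22.
Point elasticity E = (dQ/dP)·(P/Q) = -22 × 23/137 ≈ -3.69.
|E| > 1, so demand is elastic at this price.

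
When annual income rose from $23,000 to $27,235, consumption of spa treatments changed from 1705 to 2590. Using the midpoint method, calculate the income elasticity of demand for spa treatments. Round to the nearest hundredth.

%ΔQ = (2590 − 1705)/[(1705+2590)/2] = 885/2147.5 ≈ 0.4121.
%ΔI = (27,235 − 23,000)/[(23,000+27,235)/2] = 4235/25117.5 ≈ 0.1686.
E_I = %ΔQ/%ΔI ≈ 2.44.
E_I > 1: normal good (luxury).

2.44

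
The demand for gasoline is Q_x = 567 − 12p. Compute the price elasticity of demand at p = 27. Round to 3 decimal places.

At p = 27, Q_x = 243.
dQ_x/dp = −12.
Point elasticity E = (dQ_x/dp)·(p/Q_x) = -12 × 27/243 ≈ -1.333.
|E| > 1, so demand is elastic at this price.

-1.333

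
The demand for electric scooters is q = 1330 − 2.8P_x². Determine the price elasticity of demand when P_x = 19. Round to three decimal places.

At P_x = 19, q = 319.2.
dq/dP_x = −2·2.8·P_x = −106.4.
Point elasticity E = (dq/dP_x)·(P_x/q) = -106.4 × 19/319.2 ≈ -6.333.
|E| > 1, so demand is elastic at this price.

-6.333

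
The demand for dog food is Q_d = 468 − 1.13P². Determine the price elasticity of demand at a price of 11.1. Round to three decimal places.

-0.847

At P = 11.1, Q_d = 328.7727.
dQ_d/dP = −2·1.13·P = −25.086.
Point elasticity E = (dQ_d/dP)·(P/Q_d) = -25.086 × 11.1/328.7727 ≈ -0.847.
|E| < 1, so demand is inelastic at this price.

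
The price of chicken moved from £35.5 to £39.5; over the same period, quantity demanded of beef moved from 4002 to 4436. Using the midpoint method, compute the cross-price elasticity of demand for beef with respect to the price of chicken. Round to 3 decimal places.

0.964

%ΔQ_x = (4436 − 4002)/[(4002+4436)/2] = 434/4219 ≈ 0.1029.
%ΔP_y = (39.5 − 35.5)/[(35.5+39.5)/2] ≈ 0.1067.
E_xy = 0.1029/0.1067 ≈ 0.964.
E_xy > 0, so beef and chicken are substitutes.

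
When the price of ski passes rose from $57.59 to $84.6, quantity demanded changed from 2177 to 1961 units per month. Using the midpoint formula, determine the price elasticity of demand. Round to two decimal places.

-0.27

%Δq = (1961 − 2177)/[(2177 + 1961)/2] = -216/2069 ≈ -0.1044.
%Δp = (84.6 − 57.59)/[(57.59 + 84.6)/2] = 27.01/71.095 ≈ 0.3799.
Arc elasticity E = %Δq/%Δp ≈ -0.1044/0.3799 ≈ -0.27.
|E| < 1: demand is inelastic over this range.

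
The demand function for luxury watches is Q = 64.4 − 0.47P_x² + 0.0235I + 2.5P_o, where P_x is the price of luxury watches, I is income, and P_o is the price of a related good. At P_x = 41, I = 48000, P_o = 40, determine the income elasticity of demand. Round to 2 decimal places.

2.25

Q = 64.4 − 0.47(41)² + 0.0235(48000) + 2.5(40) = 64.4 − 790.07 + 1128 + 100 = 502.33.
∂Q/∂I = +0.0235, so E_I = 0.0235·(48000/502.33) ≈ 2.25.
E_I > 1: normal good (luxury).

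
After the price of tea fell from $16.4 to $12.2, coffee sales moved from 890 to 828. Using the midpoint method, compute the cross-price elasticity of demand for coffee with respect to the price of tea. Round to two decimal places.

0.25

%ΔQ_x = (828 − 890)/[(890+828)/2] = -62/859 ≈ -0.0722.
%ΔP_y = (12.2 − 16.4)/[(16.4+12.2)/2] ≈ -0.2937.
E_xy = -0.0722/-0.2937 ≈ 0.25.
E_xy > 0, so coffee and tea are substitutes.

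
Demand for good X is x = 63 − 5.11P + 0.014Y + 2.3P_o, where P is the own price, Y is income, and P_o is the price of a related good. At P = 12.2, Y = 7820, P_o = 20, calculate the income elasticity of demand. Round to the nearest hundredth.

At the given point, x = 63 − 5.11(12.2) + 0.014(7820) + 2.3(20) = 63 − 62.342 + 109.48 + 46 = 156.138.
∂x/∂Y = +0.014, so E_I = 0.014·(7820/156.138) ≈ 0.70.
E_I ∈ (0,1): normal good (necessity).

0.70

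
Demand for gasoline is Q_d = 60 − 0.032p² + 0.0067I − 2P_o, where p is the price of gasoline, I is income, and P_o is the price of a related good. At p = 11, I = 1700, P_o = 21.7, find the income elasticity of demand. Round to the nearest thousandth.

0.472

Substituting, Q_d = 60 − 0.032(11)² + 0.0067(1700) − 2(21.7) = 60 − 3.872 + 11.39 − 43.4 = 24.118.
∂Q_d/∂I = +0.0067, so E_I = 0.0067·(1700/24.118) ≈ 0.472.
E_I ∈ (0,1): normal good (necessity).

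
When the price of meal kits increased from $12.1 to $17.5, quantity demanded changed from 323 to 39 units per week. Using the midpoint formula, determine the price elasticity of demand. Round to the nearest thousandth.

-4.300

%Δq = (39 − 323)/[(323 + 39)/2] = -284/181 ≈ -1.5691.
%ΔP = (17.5 − 12.1)/[(12.1 + 17.5)/2] = 5.4/14.8 ≈ 0.3649.
Arc elasticity E = %Δq/%ΔP ≈ -1.5691/0.3649 ≈ -4.300.
|E| > 1: demand is elastic over this range.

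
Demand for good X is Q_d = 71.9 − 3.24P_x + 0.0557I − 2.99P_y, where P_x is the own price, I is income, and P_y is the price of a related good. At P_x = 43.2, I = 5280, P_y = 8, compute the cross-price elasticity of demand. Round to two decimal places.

First evaluate Q_d: 71.9 − 3.24(43.2) + 0.0557(5280) − 2.99(8) = 71.9 − 139.968 + 294.096 − 23.92 = 202.108.
∂Q_d/∂P_y = −2.99, so E_xy = -2.99·(8/202.108) ≈ -0.12.
E_xy < 0: the goods are complements.

-0.12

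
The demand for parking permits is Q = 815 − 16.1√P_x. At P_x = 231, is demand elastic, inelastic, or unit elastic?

At P_x = 231, Q = 570.3012.
dQ/dP_x = −16.1/(2√P_x) = −16.1/(2·15.1987).
Point elasticity E = (dQ/dP_x)·(P_x/Q) = -0.5297 × 231/570.3012 ≈ -0.215.
|E| ≈ 0.215 < 1, so demand is inelastic.

inelastic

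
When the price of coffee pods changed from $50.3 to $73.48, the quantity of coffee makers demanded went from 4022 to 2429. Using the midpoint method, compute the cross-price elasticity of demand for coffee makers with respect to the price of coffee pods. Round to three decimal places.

%ΔQ_x = (2429 − 4022)/[(4022+2429)/2] = -1593/3225.5 ≈ -0.4939.
%ΔP_y = (73.48 − 50.3)/[(50.3+73.48)/2] ≈ 0.3745.
E_xy = -0.4939/0.3745 ≈ -1.319.
E_xy < 0, so coffee makers and coffee pods are complements.

-1.319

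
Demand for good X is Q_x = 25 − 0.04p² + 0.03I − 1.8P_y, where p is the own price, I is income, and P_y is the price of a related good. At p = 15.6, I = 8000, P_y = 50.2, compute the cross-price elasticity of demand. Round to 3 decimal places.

-0.548

Substituting, Q_x = 25 − 0.04(15.6)² + 0.03(8000) − 1.8(50.2) = 25 − 9.7344 + 240 − 90.36 = 164.9056.
∂Q_x/∂P_y = −1.8, so E_xy = -1.8·(50.2/164.9056) ≈ -0.548.
E_xy < 0: the goods are complements.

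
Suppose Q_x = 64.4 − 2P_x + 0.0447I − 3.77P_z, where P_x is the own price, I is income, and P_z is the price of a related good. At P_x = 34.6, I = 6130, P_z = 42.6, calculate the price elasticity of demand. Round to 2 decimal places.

Q_x = 64.4 − 2(34.6) + 0.0447(6130) − 3.77(42.6) = 64.4 − 69.2 + 274.011 − 160.602 = 108.609.
∂Q_x/∂P_x = −2, so E_p = (−2)·(34.6/108.609) ≈ -0.64.
|E_p| < 1: demand is inelastic.

-0.64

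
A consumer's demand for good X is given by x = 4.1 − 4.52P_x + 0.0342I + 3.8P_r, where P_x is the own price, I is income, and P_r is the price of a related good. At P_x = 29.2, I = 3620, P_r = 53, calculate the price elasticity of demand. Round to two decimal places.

Evaluating quantity at (P_x, I, P_r) gives x = 4.1 − 4.52(29.2) + 0.0342(3620) + 3.8(53) = 4.1 − 131.984 + 123.804 + 201.4 = 197.32.
∂x/∂P_x = −4.52, so E_p = (−4.52)·(29.2/197.32) ≈ -0.67.
|E_p| < 1: demand is inelastic.

-0.67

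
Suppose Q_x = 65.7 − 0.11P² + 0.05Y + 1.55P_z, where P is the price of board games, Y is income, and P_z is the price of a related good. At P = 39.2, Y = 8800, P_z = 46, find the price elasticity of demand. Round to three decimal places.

-0.829

Q_x = 65.7 − 0.11(39.2)² + 0.05(8800) + 1.55(46) = 65.7 − 169.0304 + 440 + 71.3 = 407.9696.
∂Q_x/∂P = −2·0.11·P = -8.624, so E_p = -8.624·(39.2/407.9696) ≈ -0.829.
|E_p| < 1: demand is inelastic.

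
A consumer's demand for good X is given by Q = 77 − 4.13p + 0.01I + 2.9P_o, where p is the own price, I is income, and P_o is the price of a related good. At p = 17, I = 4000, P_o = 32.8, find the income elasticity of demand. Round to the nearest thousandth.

0.282

Evaluating quantity at (p, I, P_o) gives Q = 77 − 4.13(17) + 0.01(4000) + 2.9(32.8) = 77 − 70.21 + 40 + 95.12 = 141.91.
∂Q/∂I = +0.01, so E_I = 0.01·(4000/141.91) ≈ 0.282.
E_I ∈ (0,1): normal good (necessity).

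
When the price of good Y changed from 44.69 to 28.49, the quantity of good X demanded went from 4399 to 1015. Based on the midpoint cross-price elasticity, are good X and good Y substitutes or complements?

%ΔQ_x = (1015 − 4399)/[(4399+1015)/2] = -3384/2707 ≈ -1.2501.
%ΔP_y = (28.49 − 44.69)/[(44.69+28.49)/2] ≈ -0.4427.
E_xy = -1.2501/-0.4427 ≈ 2.824.
E_xy > 0, so the goods are substitutes.

substitutes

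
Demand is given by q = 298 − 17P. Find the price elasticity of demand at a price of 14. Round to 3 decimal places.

-3.967

At P = 14, q = 60.
dq/dP = −17.
Point elasticity E = (dq/dP)·(P/q) = -17 × 14/60 ≈ -3.967.
|E| > 1, so demand is elastic at this price.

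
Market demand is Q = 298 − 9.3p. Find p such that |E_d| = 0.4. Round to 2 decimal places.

Set −bp/(a − bp) = −0.4 ⇒ bp = 0.4(a − bp) ⇒ bp(1+0.4) = 0.4·a.
p = 0.4·298/(9.3·1.4) ≈ 9.16.

9.16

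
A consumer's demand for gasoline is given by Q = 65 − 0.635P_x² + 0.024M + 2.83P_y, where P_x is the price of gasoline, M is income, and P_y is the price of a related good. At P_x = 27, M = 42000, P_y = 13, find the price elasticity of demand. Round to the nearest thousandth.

Evaluating quantity at (P_x, M, P_y) gives Q = 65 − 0.635(27)² + 0.024(42000) + 2.83(13) = 65 − 462.915 + 1008 + 36.79 = 646.875.
∂Q/∂P_x = −2·0.635·P_x = -34.29, so E_p = -34.29·(27/646.875) ≈ -1.431.
|E_p| > 1: demand is elastic.

-1.431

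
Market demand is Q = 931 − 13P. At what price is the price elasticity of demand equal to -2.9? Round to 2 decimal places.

Set −bP/(a − bP) = −2.9 ⇒ bP = 2.9(a − bP) ⇒ bP(1+2.9) = 2.9·a.
P = 2.9·931/(13·3.9) ≈ 53.25.

53.25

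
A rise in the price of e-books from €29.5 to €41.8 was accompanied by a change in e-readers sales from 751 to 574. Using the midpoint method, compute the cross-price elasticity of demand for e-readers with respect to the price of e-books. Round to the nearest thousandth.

%ΔQ_x = (574 − 751)/[(751+574)/2] = -177/662.5 ≈ -0.2672.
%ΔP_y = (41.8 − 29.5)/[(29.5+41.8)/2] ≈ 0.3450.
E_xy = -0.2672/0.3450 ≈ -0.774.
E_xy < 0, so e-readers and e-books are complements.

-0.774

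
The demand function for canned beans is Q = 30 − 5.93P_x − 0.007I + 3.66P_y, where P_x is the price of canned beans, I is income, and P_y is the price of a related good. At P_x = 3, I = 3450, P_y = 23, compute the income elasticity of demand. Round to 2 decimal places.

At the given point, Q = 30 − 5.93(3) − 0.007(3450) + 3.66(23) = 30 − 17.79 − 24.15 + 84.18 = 72.24.
∂Q/∂I = −0.007, so E_I = -0.007·(3450/72.24) ≈ -0.33.
E_I < 0: inferior good.

-0.33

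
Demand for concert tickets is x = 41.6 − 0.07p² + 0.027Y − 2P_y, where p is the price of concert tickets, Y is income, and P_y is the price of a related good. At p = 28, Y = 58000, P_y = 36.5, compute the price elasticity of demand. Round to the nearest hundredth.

Evaluating quantity at (p, Y, P_y) gives x = 41.6 − 0.07(28)² + 0.027(58000) − 2(36.5) = 41.6 − 54.88 + 1566 − 73 = 1479.72.
∂x/∂p = −2·0.07·p = -3.92, so E_p = -3.92·(28/1479.72) ≈ -0.07.
|E_p| < 1: demand is inelastic.

-0.07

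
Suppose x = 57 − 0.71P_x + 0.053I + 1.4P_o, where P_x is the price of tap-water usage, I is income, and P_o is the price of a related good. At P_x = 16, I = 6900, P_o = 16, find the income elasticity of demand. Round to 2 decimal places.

Substituting, x = 57 − 0.71(16) + 0.053(6900) + 1.4(16) = 57 − 11.36 + 365.7 + 22.4 = 433.74.
∂x/∂I = +0.053, so E_I = 0.053·(6900/433.74) ≈ 0.84.
E_I ∈ (0,1): normal good (necessity).

0.84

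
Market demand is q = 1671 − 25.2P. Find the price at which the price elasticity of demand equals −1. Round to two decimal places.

33.15

For linear demand q = a − bP, E = −bP/(a − bP). |E| = 1 ⇒ bP = a − bP ⇒ P = a/(2b).
P = 1671/(2·25.2) ≈ 33.15.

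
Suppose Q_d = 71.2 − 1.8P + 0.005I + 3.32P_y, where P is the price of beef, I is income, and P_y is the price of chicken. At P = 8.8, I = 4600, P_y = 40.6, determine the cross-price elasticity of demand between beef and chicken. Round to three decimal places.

0.632

Evaluating quantity at (P, I, P_y) gives Q_d = 71.2 − 1.8(8.8) + 0.005(4600) + 3.32(40.6) = 71.2 − 15.84 + 23 + 134.792 = 213.152.
∂Q_d/∂P_y = +3.32, so E_xy = 3.32·(40.6/213.152) ≈ 0.632.
E_xy > 0: the goods are substitutes.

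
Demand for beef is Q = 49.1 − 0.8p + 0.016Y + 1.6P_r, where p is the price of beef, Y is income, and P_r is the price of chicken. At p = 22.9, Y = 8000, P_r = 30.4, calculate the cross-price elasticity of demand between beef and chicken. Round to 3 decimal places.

At the given point, Q = 49.1 − 0.8(22.9) + 0.016(8000) + 1.6(30.4) = 49.1 − 18.32 + 128 + 48.64 = 207.42.
∂Q/∂P_r = +1.6, so E_xy = 1.6·(30.4/207.42) ≈ 0.235.
E_xy > 0: the goods are substitutes.

0.235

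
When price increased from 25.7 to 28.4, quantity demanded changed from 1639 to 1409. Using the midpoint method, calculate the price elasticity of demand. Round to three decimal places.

-1.512

%ΔQ = (1409 − 1639)/[(1639 + 1409)/2] = -230/1524 ≈ -0.1509.
%ΔP = (28.4 − 25.7)/[(25.7 + 28.4)/2] = 2.7/27.05 ≈ 0.0998.
Arc elasticity E = %ΔQ/%ΔP ≈ -0.1509/0.0998 ≈ -1.512.
|E| > 1: demand is elastic over this range.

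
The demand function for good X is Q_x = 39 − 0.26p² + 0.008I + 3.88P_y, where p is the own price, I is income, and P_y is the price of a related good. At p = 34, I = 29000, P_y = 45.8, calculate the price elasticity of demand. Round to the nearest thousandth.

-4.058

First evaluate Q_x: 39 − 0.26(34)² + 0.008(29000) + 3.88(45.8) = 39 − 300.56 + 232 + 177.704 = 148.144.
∂Q_x/∂p = −2·0.26·p = -17.68, so E_p = -17.68·(34/148.144) ≈ -4.058.
|E_p| > 1: demand is elastic.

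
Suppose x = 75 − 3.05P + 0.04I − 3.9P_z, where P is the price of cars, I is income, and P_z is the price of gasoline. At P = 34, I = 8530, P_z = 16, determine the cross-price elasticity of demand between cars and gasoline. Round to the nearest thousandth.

-0.250

Evaluating quantity at (P, I, P_z) gives x = 75 − 3.05(34) + 0.04(8530) − 3.9(16) = 75 − 103.7 + 341.2 − 62.4 = 250.1.
∂x/∂P_z = −3.9, so E_xy = -3.9·(16/250.1) ≈ -0.250.
E_xy < 0: the goods are complements.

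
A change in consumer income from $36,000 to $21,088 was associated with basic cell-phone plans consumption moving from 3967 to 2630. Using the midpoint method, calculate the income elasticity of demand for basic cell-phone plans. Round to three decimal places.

0.776

%ΔQ = (2630 − 3967)/[(3967+2630)/2] = -1337/3298.5 ≈ -0.4053.
%ΔY = (21,088 − 36,000)/[(36,000+21,088)/2] = -14912/28544 ≈ -0.5224.
E_I = %ΔQ/%ΔY ≈ 0.776.
E_I ∈ (0,1): normal good (necessity).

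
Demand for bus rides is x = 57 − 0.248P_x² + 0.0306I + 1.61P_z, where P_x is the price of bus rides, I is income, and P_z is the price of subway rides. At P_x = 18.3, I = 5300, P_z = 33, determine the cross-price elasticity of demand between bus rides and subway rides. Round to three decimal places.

Evaluating quantity at (P_x, I, P_z) gives x = 57 − 0.248(18.3)² + 0.0306(5300) + 1.61(33) = 57 − 83.0527 + 162.18 + 53.13 = 189.2573.
∂x/∂P_z = +1.61, so E_xy = 1.61·(33/189.2573) ≈ 0.281.
E_xy > 0: the goods are substitutes.

0.281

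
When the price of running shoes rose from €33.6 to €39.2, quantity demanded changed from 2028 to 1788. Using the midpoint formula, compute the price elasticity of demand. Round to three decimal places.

%ΔQ = (1788 − 2028)/[(2028 + 1788)/2] = -240/1908 ≈ -0.1258.
%ΔP = (39.2 − 33.6)/[(33.6 + 39.2)/2] = 5.6/36.4 ≈ 0.1538.
Arc elasticity E = %ΔQ/%ΔP ≈ -0.1258/0.1538 ≈ -0.818.
|E| < 1: demand is inelastic over this range.

-0.818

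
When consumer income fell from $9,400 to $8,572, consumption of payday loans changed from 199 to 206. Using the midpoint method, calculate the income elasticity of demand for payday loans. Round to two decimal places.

-0.38

%ΔQ = (206 − 199)/[(199+206)/2] = 7/202.5 ≈ 0.0346.
%ΔI = (8,572 − 9,400)/[(9,400+8,572)/2] = -828/8986 ≈ -0.0921.
E_I = %ΔQ/%ΔI ≈ -0.38.
E_I < 0: inferior good.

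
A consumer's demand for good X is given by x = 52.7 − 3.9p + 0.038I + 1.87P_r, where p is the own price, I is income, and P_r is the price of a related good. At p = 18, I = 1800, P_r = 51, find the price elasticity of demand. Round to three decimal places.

-0.480

Substituting, x = 52.7 − 3.9(18) + 0.038(1800) + 1.87(51) = 52.7 − 70.2 + 68.4 + 95.37 = 146.27.
∂x/∂p = −3.9, so E_p = (−3.9)·(18/146.27) ≈ -0.480.
|E_p| < 1: demand is inelastic.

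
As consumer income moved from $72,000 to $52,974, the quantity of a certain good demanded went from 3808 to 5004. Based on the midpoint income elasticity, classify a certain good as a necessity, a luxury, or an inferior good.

inferior

%ΔQ = (5004 − 3808)/[(3808+5004)/2] = 1196/4406 ≈ 0.2714.
%ΔI = (52,974 − 72,000)/[(72,000+52,974)/2] = -19026/62487 ≈ -0.3045.
E_I = %ΔQ/%ΔI ≈ -0.892.
E_I < 0: inferior good.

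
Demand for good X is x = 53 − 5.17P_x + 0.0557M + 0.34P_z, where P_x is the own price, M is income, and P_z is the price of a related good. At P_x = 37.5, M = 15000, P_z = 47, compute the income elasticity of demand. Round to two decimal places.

At the given point, x = 53 − 5.17(37.5) + 0.0557(15000) + 0.34(47) = 53 − 193.875 + 835.5 + 15.98 = 710.605.
∂x/∂M = +0.0557, so E_I = 0.0557·(15000/710.605) ≈ 1.18.
E_I > 1: normal good (luxury).

1.18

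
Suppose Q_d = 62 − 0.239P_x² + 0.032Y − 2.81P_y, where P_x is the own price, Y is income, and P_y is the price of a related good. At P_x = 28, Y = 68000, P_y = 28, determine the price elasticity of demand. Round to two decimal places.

Q_d = 62 − 0.239(28)² + 0.032(68000) − 2.81(28) = 62 − 187.376 + 2176 − 78.68 = 1971.944.
∂Q_d/∂P_x = −2·0.239·P_x = -13.384, so E_p = -13.384·(28/1971.944) ≈ -0.19.
|E_p| < 1: demand is inelastic.

-0.19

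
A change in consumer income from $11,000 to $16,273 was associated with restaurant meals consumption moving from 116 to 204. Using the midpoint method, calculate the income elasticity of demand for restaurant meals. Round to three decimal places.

1.422

%ΔQ = (204 − 116)/[(116+204)/2] = 88/160 ≈ 0.5500.
%ΔI = (16,273 − 11,000)/[(11,000+16,273)/2] = 5273/13636.5 ≈ 0.3867.
E_I = %ΔQ/%ΔI ≈ 1.422.
E_I > 1: normal good (luxury).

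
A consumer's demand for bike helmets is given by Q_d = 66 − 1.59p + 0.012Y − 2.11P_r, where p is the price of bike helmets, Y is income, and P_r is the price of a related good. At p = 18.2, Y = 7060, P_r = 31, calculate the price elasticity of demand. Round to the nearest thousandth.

At the given point, Q_d = 66 − 1.59(18.2) + 0.012(7060) − 2.11(31) = 66 − 28.938 + 84.72 − 65.41 = 56.372.
∂Q_d/∂p = −1.59, so E_p = (−1.59)·(18.2/56.372) ≈ -0.513.
|E_p| < 1: demand is inelastic.

-0.513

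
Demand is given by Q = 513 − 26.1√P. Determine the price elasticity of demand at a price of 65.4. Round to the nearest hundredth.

-0.35

At P = 65.4, Q = 301.9286.
dQ/dP = −26.1/(2√P) = −26.1/(2·8.087).
Point elasticity E = (dQ/dP)·(P/Q) = -1.6137 × 65.4/301.9286 ≈ -0.35.
|E| < 1, so demand is inelastic at this price.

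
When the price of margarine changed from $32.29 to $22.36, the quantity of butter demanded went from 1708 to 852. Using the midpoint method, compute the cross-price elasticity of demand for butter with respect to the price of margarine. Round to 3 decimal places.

1.840

%ΔQ_x = (852 − 1708)/[(1708+852)/2] = -856/1280 ≈ -0.6688.
%ΔP_y = (22.36 − 32.29)/[(32.29+22.36)/2] ≈ -0.3634.
E_xy = -0.6688/-0.3634 ≈ 1.840.
E_xy > 0, so butter and margarine are substitutes.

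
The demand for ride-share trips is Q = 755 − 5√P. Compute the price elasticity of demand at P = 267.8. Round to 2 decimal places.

At P = 267.8, Q = 673.177.
dQ/dP = −5/(2√P) = −5/(2·16.3646).
Point elasticity E = (dQ/dP)·(P/Q) = -0.1528 × 267.8/673.177 ≈ -0.06.
|E| < 1, so demand is inelastic at this price.

-0.06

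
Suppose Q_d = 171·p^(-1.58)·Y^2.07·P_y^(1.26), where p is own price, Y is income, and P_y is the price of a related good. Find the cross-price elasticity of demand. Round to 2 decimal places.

For a Cobb–Douglas (constant-elasticity) form Q_d = A·P_y^α·…, the elasticity with respect to P_y equals the exponent α at every point.
Here the exponent on P_y is 1.26, so the cross-price elasticity of demand is 1.26.

1.26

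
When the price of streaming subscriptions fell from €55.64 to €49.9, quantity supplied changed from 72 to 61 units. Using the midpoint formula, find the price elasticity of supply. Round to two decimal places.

%Δq = (61 − 72)/[(72 + 61)/2] = -11/66.5 ≈ -0.1654.
%ΔP = (49.9 − 55.64)/[(55.64 + 49.9)/2] = -5.74/52.77 ≈ -0.1088.
Arc elasticity E = %Δq/%ΔP ≈ -0.1654/-0.1088 ≈ 1.52.
|E| > 1: supply is elastic over this range.

1.52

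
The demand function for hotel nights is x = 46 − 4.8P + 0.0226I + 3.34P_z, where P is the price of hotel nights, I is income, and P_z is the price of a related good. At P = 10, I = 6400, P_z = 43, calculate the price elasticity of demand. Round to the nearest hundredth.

At the given point, x = 46 − 4.8(10) + 0.0226(6400) + 3.34(43) = 46 − 48 + 144.64 + 143.62 = 286.26.
∂x/∂P = −4.8, so E_p = (−4.8)·(10/286.26) ≈ -0.17.
|E_p| < 1: demand is inelastic.

-0.17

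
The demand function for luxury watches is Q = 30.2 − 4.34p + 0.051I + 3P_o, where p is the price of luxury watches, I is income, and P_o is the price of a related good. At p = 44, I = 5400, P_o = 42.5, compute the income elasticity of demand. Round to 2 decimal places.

At the given point, Q = 30.2 − 4.34(44) + 0.051(5400) + 3(42.5) = 30.2 − 190.96 + 275.4 + 127.5 = 242.14.
∂Q/∂I = +0.051, so E_I = 0.051·(5400/242.14) ≈ 1.14.
E_I > 1: normal good (luxury).

1.14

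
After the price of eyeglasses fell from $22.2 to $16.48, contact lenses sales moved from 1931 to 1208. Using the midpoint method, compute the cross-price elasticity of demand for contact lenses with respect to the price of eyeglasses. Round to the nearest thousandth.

1.558

%ΔQ_x = (1208 − 1931)/[(1931+1208)/2] = -723/1569.5 ≈ -0.4607.
%ΔP_y = (16.48 − 22.2)/[(22.2+16.48)/2] ≈ -0.2958.
E_xy = -0.4607/-0.2958 ≈ 1.558.
E_xy > 0, so contact lenses and eyeglasses are substitutes.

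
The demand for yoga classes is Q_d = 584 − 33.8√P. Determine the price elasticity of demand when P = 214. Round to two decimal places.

-2.76

At P = 214, Q_d = 89.5486.
dQ_d/dP = −33.8/(2√P) = −33.8/(2·14.6287).
Point elasticity E = (dQ_d/dP)·(P/Q_d) = -1.1553 × 214/89.5486 ≈ -2.76.
|E| > 1, so demand is elastic at this price.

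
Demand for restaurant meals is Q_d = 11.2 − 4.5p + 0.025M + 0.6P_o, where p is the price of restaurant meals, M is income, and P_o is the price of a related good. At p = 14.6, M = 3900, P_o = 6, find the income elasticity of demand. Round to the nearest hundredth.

2.09

First evaluate Q_d: 11.2 − 4.5(14.6) + 0.025(3900) + 0.6(6) = 11.2 − 65.7 + 97.5 + 3.6 = 46.6.
∂Q_d/∂M = +0.025, so E_I = 0.025·(3900/46.6) ≈ 2.09.
E_I > 1: normal good (luxury).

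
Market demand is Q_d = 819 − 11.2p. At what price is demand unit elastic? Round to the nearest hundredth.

36.56

For linear demand Q_d = a − bp, E = −bp/(a − bp). |E| = 1 ⇒ bp = a − bp ⇒ p = a/(2b).
p = 819/(2·11.2) ≈ 36.56.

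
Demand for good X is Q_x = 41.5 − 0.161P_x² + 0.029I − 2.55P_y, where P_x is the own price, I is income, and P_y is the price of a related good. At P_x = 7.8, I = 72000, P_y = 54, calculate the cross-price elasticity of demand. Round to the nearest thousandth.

-0.069

Evaluating quantity at (P_x, I, P_y) gives Q_x = 41.5 − 0.161(7.8)² + 0.029(72000) − 2.55(54) = 41.5 − 9.7952 + 2088 − 137.7 = 1982.0048.
∂Q_x/∂P_y = −2.55, so E_xy = -2.55·(54/1982.0048) ≈ -0.069.
E_xy < 0: the goods are complements.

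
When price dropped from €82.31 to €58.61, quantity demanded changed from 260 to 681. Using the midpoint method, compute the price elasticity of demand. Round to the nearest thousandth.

%ΔQ = (681 − 260)/[(260 + 681)/2] = 421/470.5 ≈ 0.8948.
%Δp = (58.61 − 82.31)/[(82.31 + 58.61)/2] = -23.7/70.46 ≈ -0.3364.
Arc elasticity E = %ΔQ/%Δp ≈ 0.8948/-0.3364 ≈ -2.660.
|E| > 1: demand is elastic over this range.

-2.660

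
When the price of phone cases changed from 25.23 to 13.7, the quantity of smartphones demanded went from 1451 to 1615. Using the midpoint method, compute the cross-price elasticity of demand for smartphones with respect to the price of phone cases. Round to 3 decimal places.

%ΔQ_x = (1615 − 1451)/[(1451+1615)/2] = 164/1533 ≈ 0.1070.
%ΔP_y = (13.7 − 25.23)/[(25.23+13.7)/2] ≈ -0.5923.
E_xy = 0.1070/-0.5923 ≈ -0.181.
E_xy < 0, so smartphones and phone cases are complements.

-0.181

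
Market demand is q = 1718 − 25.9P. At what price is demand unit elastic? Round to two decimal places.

33.17

For linear demand q = a − bP, E = −bP/(a − bP). |E| = 1 ⇒ bP = a − bP ⇒ P = a/(2b).
P = 1718/(2·25.9) ≈ 33.17.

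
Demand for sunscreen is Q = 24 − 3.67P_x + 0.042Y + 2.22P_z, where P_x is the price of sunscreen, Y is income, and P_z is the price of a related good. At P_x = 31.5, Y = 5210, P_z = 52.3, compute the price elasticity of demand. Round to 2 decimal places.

-0.48

Evaluating quantity at (P_x, Y, P_z) gives Q = 24 − 3.67(31.5) + 0.042(5210) + 2.22(52.3) = 24 − 115.605 + 218.82 + 116.106 = 243.321.
∂Q/∂P_x = −3.67, so E_p = (−3.67)·(31.5/243.321) ≈ -0.48.
|E_p| < 1: demand is inelastic.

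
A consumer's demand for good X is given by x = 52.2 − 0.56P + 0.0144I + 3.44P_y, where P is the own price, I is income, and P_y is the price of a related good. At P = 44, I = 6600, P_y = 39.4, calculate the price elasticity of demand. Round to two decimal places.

-0.10

At the given point, x = 52.2 − 0.56(44) + 0.0144(6600) + 3.44(39.4) = 52.2 − 24.64 + 95.04 + 135.536 = 258.136.
∂x/∂P = −0.56, so E_p = (−0.56)·(44/258.136) ≈ -0.10.
|E_p| < 1: demand is inelastic.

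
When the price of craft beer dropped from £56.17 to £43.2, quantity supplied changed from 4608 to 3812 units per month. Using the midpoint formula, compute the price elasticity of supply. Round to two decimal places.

0.72

%Δq = (3812 − 4608)/[(4608 + 3812)/2] = -796/4210 ≈ -0.1891.
%ΔP = (43.2 − 56.17)/[(56.17 + 43.2)/2] = -12.97/49.685 ≈ -0.2610.
Arc elasticity E = %Δq/%ΔP ≈ -0.1891/-0.2610 ≈ 0.72.
|E| < 1: supply is inelastic over this range.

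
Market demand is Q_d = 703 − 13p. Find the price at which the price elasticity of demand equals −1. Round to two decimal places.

27.04

For linear demand Q_d = a − bp, E = −bp/(a − bp). |E| = 1 ⇒ bp = a − bp ⇒ p = a/(2b).
p = 703/(2·13) ≈ 27.04.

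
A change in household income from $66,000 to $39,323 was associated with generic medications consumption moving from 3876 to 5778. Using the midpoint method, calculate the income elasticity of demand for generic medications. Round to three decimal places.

-0.778

%ΔQ = (5778 − 3876)/[(3876+5778)/2] = 1902/4827 ≈ 0.3940.
%ΔI = (39,323 − 66,000)/[(66,000+39,323)/2] = -26677/52661.5 ≈ -0.5066.
E_I = %ΔQ/%ΔI ≈ -0.778.
E_I < 0: inferior good.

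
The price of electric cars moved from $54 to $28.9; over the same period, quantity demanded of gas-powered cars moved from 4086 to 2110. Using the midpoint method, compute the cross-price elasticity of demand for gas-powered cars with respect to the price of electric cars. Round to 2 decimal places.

%ΔQ_x = (2110 − 4086)/[(4086+2110)/2] = -1976/3098 ≈ -0.6378.
%ΔP_y = (28.9 − 54)/[(54+28.9)/2] ≈ -0.6055.
E_xy = -0.6378/-0.6055 ≈ 1.05.
E_xy > 0, so gas-powered cars and electric cars are substitutes.

1.05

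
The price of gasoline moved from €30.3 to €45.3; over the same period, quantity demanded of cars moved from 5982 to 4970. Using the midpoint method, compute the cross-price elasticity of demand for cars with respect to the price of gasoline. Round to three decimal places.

-0.466

%ΔQ_x = (4970 − 5982)/[(5982+4970)/2] = -1012/5476 ≈ -0.1848.
%ΔP_y = (45.3 − 30.3)/[(30.3+45.3)/2] ≈ 0.3968.
E_xy = -0.1848/0.3968 ≈ -0.466.
E_xy < 0, so cars and gasoline are complements.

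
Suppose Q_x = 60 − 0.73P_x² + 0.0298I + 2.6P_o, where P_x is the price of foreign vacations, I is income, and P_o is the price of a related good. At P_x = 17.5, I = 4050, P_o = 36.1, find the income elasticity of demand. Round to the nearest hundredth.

2.37

Substituting, Q_x = 60 − 0.73(17.5)² + 0.0298(4050) + 2.6(36.1) = 60 − 223.5625 + 120.69 + 93.86 = 50.9875.
∂Q_x/∂I = +0.0298, so E_I = 0.0298·(4050/50.9875) ≈ 2.37.
E_I > 1: normal good (luxury).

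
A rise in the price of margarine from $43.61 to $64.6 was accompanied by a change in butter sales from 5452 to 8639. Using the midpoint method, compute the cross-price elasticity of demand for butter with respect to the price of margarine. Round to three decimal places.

%ΔQ_x = (8639 − 5452)/[(5452+8639)/2] = 3187/7045.5 ≈ 0.4523.
%ΔP_y = (64.6 − 43.61)/[(43.61+64.6)/2] ≈ 0.3879.
E_xy = 0.4523/0.3879 ≈ 1.166.
E_xy > 0, so butter and margarine are substitutes.

1.166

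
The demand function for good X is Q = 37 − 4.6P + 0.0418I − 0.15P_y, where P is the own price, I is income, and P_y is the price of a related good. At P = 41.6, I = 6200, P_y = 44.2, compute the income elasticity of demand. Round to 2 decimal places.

2.64

Substituting, Q = 37 − 4.6(41.6) + 0.0418(6200) − 0.15(44.2) = 37 − 191.36 + 259.16 − 6.63 = 98.17.
∂Q/∂I = +0.0418, so E_I = 0.0418·(6200/98.17) ≈ 2.64.
E_I > 1: normal good (luxury).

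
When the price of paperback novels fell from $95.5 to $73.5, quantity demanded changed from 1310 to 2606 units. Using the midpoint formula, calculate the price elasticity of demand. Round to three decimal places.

-2.542

%ΔQ = (2606 − 1310)/[(1310 + 2606)/2] = 1296/1958 ≈ 0.6619.
%Δp = (73.5 − 95.5)/[(95.5 + 73.5)/2] = -22/84.5 ≈ -0.2604.
Arc elasticity E = %ΔQ/%Δp ≈ 0.6619/-0.2604 ≈ -2.542.
|E| > 1: demand is elastic over this range.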